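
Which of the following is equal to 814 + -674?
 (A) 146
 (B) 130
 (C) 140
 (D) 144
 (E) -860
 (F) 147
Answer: C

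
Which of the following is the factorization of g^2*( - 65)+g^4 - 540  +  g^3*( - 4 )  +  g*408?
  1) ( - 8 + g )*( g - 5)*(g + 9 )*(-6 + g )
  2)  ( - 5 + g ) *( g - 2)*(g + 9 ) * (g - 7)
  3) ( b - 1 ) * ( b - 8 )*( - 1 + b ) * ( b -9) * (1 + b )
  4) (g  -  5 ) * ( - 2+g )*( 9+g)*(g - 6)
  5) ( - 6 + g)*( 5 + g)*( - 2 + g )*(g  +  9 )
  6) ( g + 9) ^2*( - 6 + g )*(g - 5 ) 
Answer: 4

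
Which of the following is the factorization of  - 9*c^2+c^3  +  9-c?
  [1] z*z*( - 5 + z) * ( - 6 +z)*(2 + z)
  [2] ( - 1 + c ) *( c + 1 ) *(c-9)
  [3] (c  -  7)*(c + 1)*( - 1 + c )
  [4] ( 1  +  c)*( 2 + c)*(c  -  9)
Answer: 2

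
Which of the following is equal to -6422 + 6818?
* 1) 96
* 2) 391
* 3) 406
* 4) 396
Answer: 4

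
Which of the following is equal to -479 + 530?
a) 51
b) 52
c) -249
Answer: a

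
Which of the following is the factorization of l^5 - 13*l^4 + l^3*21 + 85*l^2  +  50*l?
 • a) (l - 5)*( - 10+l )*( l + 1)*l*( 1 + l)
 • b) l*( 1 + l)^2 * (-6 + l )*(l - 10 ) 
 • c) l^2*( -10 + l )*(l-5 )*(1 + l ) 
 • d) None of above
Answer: a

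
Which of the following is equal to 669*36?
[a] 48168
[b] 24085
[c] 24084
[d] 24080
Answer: c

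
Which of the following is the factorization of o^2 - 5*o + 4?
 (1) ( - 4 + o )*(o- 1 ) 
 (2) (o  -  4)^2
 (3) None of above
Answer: 1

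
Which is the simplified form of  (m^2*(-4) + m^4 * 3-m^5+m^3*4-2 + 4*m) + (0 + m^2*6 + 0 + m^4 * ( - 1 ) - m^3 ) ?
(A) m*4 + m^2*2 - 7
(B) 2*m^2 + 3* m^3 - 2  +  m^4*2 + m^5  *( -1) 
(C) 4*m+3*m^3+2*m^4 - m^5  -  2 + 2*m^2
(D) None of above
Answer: C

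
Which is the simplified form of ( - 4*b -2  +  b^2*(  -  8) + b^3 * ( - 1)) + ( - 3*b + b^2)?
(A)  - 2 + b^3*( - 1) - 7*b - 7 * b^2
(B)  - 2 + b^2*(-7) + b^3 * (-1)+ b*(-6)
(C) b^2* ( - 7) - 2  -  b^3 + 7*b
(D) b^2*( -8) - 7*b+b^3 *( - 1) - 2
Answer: A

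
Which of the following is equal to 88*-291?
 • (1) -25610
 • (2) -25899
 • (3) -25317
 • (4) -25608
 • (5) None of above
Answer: 4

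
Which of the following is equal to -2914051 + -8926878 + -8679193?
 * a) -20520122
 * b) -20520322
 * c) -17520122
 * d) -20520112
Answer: a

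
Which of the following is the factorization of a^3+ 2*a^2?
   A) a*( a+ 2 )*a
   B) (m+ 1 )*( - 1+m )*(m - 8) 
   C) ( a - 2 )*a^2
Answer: A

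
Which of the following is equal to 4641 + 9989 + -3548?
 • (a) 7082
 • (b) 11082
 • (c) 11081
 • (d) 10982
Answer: b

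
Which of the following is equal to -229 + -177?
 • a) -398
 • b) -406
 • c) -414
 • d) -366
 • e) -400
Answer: b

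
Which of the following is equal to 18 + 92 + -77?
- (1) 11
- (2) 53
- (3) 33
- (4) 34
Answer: 3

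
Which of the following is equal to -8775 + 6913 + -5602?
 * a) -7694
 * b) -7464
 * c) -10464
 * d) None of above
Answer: b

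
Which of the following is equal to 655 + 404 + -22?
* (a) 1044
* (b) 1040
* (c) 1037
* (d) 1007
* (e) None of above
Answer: c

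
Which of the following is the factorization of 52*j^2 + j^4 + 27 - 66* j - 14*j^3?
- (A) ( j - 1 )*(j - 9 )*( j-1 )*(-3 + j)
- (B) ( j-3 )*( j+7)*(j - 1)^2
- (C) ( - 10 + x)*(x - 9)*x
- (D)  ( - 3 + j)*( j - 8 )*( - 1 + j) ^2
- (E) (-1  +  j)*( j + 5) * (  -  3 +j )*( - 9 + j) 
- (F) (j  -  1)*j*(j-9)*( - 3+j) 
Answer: A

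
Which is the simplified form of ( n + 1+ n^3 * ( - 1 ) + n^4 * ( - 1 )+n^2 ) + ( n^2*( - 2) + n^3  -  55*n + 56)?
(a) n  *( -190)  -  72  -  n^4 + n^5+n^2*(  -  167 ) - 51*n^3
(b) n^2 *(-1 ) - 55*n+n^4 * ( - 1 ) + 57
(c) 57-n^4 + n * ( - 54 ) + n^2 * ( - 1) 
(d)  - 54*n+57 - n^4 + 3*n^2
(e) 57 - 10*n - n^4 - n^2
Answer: c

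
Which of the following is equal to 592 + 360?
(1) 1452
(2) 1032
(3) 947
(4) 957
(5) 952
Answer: 5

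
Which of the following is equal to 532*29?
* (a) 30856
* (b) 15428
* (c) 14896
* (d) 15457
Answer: b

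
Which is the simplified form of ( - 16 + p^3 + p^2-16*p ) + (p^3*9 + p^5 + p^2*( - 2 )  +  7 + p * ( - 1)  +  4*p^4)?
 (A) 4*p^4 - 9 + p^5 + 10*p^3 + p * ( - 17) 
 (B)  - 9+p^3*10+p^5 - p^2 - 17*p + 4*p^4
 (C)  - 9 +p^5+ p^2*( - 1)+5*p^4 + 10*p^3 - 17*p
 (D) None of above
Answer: B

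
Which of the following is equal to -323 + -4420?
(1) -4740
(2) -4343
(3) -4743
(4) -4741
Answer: 3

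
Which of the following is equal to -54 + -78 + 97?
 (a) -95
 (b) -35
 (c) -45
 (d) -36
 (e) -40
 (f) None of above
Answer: b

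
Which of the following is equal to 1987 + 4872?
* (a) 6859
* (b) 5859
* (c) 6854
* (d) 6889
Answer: a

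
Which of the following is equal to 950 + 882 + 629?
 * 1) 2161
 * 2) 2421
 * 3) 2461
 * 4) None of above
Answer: 3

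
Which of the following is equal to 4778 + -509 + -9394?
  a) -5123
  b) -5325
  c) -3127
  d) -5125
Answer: d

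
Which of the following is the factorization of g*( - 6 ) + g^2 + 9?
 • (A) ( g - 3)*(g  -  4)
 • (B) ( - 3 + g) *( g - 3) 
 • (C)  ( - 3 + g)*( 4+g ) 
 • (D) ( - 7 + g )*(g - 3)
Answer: B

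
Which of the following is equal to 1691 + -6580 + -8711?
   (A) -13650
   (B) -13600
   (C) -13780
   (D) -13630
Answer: B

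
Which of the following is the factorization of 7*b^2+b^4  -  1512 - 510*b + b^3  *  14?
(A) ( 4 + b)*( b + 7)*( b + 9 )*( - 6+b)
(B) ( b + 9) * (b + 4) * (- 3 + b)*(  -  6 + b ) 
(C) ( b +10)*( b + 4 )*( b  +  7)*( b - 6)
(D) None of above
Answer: A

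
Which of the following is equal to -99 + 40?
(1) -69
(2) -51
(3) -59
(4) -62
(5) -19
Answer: 3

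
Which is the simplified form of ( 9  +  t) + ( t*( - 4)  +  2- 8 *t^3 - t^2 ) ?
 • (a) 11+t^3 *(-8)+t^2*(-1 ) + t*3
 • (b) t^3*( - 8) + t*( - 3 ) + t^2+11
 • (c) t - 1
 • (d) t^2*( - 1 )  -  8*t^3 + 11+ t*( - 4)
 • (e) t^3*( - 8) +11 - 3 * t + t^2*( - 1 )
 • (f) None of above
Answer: e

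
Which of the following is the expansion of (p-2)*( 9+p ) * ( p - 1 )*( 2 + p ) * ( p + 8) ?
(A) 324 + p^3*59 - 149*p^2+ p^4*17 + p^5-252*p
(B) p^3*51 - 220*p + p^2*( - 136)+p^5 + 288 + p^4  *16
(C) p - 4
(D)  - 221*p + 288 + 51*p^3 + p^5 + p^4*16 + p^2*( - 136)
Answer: B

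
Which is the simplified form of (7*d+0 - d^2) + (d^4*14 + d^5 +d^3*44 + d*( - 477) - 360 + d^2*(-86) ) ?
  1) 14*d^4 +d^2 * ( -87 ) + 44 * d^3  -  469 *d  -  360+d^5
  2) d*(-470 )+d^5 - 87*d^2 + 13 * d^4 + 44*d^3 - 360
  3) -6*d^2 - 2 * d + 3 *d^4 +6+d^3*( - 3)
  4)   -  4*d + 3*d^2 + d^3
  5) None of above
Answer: 5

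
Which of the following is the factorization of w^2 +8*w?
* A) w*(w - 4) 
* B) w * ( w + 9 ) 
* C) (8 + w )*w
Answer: C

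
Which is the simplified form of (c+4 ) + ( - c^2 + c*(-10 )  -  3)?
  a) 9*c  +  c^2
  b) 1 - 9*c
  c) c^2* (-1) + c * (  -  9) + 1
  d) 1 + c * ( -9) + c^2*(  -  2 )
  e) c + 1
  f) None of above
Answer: c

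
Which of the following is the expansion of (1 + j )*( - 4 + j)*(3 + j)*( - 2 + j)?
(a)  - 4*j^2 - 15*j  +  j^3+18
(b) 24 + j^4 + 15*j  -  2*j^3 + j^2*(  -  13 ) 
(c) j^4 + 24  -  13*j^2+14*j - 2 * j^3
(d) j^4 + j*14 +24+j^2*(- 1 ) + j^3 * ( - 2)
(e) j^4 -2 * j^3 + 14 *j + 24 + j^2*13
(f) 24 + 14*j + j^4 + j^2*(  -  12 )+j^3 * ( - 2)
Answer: c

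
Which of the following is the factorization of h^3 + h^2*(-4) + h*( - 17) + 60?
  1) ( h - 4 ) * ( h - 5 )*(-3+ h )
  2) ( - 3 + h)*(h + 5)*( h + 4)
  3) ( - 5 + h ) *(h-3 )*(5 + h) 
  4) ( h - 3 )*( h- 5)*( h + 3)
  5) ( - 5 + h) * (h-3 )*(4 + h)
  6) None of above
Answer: 5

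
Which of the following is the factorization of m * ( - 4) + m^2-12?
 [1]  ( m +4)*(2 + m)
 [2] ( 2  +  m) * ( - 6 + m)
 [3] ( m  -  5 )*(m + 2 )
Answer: 2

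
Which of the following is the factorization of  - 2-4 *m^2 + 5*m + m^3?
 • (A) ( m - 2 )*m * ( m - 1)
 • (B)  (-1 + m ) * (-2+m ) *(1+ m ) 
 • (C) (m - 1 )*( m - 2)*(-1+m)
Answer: C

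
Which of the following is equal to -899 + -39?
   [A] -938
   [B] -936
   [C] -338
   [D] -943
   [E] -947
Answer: A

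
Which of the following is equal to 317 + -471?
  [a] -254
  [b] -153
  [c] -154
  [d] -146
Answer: c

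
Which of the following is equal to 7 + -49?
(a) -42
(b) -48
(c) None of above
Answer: a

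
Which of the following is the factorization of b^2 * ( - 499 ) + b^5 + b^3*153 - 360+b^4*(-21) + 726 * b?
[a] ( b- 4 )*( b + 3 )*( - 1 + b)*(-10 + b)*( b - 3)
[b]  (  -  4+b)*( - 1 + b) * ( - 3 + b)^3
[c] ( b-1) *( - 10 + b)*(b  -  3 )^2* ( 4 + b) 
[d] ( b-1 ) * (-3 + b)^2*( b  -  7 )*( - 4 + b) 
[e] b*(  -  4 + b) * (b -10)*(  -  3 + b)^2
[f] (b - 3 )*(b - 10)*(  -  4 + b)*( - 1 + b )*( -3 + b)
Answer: f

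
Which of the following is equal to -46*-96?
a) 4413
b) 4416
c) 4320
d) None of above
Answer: b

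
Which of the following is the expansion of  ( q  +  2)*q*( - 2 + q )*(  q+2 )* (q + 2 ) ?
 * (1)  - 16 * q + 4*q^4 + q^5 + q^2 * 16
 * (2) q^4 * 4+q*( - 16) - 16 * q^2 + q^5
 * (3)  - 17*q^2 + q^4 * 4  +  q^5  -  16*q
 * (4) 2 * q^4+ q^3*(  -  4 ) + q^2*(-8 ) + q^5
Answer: 2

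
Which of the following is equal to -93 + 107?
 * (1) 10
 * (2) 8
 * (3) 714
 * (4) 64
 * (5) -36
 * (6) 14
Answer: 6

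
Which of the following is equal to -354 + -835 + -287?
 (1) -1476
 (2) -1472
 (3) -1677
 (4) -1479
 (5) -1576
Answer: 1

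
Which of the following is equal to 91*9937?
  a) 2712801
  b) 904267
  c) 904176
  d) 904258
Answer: b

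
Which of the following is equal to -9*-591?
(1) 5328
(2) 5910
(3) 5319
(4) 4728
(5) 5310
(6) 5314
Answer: 3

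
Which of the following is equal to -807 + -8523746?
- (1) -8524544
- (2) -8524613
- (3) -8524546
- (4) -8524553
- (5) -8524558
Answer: 4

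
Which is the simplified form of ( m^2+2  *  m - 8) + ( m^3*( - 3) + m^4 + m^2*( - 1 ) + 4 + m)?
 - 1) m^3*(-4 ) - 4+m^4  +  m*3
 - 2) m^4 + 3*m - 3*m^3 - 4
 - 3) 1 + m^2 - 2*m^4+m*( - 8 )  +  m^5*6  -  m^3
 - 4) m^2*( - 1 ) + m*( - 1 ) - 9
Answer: 2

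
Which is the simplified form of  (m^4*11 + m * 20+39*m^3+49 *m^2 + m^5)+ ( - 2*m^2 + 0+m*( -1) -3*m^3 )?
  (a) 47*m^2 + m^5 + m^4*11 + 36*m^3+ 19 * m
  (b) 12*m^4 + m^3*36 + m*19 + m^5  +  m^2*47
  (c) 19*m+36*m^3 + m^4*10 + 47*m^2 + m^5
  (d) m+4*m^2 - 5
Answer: a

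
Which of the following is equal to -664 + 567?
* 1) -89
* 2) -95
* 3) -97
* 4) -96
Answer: 3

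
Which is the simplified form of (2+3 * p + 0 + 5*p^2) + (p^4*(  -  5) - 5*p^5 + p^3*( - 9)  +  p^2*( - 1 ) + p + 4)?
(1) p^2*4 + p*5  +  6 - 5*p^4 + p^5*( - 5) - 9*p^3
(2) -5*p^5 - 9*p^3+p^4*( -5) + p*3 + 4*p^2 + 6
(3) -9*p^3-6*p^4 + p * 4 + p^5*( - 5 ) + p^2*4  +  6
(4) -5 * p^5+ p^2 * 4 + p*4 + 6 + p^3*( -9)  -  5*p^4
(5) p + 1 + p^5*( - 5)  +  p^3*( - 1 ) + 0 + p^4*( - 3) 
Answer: 4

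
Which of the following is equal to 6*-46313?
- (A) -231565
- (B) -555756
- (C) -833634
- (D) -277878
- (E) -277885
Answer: D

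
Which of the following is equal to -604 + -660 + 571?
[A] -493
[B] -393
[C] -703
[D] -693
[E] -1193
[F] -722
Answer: D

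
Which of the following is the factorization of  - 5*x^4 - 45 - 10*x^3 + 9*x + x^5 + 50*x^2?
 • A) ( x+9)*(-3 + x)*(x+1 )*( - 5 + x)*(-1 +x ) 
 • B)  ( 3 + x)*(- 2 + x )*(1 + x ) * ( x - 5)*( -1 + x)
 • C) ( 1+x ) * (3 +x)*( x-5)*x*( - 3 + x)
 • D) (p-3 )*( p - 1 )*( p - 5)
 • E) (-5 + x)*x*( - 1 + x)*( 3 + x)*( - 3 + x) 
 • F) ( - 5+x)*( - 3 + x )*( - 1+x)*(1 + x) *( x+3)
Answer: F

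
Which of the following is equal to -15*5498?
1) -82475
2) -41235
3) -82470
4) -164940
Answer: 3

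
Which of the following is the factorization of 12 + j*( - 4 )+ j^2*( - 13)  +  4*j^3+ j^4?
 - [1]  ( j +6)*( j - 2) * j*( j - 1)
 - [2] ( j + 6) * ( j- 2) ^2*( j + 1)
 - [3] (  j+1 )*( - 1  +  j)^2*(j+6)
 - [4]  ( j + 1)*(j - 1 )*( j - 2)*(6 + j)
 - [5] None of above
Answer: 4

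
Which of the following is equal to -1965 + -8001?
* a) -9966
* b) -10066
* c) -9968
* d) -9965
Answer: a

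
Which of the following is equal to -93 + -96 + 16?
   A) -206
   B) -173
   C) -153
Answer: B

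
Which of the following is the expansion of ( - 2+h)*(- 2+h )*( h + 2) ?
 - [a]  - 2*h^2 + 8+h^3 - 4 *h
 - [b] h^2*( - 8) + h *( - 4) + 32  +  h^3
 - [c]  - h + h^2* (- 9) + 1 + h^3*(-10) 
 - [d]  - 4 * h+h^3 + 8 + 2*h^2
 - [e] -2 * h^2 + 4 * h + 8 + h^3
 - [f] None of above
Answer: a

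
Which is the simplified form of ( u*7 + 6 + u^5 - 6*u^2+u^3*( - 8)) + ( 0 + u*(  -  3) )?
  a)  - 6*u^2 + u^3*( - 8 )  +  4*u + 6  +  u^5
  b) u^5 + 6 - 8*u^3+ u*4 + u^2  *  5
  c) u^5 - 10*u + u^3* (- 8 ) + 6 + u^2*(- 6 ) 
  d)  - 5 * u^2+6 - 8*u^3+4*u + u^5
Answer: a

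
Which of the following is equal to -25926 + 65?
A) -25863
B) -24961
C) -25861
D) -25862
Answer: C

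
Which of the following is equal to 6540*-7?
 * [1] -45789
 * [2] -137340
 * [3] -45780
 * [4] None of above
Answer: 3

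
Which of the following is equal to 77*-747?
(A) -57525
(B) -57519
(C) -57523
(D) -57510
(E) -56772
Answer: B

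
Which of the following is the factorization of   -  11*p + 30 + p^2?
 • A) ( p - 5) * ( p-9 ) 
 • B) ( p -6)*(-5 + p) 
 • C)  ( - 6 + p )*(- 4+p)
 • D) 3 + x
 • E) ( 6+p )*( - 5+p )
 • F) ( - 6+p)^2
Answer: B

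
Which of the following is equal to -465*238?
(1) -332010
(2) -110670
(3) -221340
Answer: 2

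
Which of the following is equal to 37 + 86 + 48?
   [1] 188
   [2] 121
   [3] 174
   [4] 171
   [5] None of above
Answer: 4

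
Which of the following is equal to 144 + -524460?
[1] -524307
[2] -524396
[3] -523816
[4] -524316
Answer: 4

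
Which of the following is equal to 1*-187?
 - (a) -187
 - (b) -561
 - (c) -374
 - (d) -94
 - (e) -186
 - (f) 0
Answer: a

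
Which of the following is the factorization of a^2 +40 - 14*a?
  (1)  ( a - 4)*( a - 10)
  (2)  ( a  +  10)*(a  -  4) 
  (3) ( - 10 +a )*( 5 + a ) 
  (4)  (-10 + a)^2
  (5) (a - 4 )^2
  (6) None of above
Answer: 1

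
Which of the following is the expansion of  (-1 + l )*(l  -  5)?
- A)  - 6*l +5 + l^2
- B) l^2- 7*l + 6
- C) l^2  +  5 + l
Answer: A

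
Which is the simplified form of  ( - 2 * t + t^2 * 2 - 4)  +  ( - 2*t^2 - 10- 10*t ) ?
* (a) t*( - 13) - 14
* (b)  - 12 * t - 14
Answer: b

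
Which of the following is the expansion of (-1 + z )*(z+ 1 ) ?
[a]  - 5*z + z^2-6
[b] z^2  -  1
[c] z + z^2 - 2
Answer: b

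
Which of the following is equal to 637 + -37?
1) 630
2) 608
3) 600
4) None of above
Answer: 3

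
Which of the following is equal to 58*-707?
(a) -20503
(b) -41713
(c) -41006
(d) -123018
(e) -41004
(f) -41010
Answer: c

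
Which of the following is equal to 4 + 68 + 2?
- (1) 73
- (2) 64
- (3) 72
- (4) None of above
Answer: 4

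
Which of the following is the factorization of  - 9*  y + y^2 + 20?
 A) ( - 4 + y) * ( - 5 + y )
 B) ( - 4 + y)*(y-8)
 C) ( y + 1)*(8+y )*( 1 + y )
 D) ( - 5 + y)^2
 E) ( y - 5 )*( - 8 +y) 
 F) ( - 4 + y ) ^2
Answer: A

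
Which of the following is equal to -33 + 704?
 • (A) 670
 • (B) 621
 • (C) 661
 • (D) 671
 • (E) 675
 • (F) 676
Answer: D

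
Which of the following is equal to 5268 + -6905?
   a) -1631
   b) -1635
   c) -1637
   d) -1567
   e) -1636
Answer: c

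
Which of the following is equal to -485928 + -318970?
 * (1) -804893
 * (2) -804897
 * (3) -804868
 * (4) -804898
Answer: 4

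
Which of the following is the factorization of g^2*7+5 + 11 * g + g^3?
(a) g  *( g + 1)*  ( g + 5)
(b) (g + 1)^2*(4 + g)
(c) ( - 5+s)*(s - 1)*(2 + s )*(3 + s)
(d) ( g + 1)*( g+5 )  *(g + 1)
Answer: d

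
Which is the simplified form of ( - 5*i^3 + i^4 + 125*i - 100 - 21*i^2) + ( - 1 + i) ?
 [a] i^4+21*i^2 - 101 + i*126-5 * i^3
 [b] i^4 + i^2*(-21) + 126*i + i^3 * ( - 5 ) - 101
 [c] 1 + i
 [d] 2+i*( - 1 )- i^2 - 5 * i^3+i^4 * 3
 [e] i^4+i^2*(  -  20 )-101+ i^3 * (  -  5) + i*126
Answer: b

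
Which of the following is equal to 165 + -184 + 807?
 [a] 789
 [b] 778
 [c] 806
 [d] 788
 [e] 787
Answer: d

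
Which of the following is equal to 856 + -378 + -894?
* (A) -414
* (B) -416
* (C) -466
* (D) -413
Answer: B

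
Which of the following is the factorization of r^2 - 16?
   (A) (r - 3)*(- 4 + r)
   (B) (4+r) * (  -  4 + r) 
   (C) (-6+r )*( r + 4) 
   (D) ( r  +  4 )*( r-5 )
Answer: B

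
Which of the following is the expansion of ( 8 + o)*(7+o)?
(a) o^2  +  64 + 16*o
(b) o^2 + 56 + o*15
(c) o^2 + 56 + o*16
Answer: b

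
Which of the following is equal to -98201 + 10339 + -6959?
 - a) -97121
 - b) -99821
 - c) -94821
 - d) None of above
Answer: c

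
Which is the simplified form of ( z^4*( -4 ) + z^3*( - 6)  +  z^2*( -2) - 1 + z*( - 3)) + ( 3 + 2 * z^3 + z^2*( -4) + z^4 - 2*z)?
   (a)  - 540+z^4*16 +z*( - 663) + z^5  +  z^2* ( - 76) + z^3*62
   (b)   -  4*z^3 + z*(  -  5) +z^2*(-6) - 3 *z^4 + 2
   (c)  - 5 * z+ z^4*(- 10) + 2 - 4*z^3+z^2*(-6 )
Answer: b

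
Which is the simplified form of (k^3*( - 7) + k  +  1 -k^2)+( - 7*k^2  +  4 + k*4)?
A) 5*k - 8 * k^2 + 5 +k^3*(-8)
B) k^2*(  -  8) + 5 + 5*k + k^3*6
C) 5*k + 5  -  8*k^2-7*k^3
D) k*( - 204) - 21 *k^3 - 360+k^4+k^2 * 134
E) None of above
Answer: C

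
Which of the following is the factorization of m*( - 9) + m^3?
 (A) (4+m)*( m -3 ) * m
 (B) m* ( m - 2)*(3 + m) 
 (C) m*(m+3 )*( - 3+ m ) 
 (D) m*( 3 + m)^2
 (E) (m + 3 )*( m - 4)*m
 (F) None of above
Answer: C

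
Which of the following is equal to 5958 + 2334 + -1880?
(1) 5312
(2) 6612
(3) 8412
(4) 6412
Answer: 4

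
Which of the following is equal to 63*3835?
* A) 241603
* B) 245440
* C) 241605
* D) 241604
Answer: C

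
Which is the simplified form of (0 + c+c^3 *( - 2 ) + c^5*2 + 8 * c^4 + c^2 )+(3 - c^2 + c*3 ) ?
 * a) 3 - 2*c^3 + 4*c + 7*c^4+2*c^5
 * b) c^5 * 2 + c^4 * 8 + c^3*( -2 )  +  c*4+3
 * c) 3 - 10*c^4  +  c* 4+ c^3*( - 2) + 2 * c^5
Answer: b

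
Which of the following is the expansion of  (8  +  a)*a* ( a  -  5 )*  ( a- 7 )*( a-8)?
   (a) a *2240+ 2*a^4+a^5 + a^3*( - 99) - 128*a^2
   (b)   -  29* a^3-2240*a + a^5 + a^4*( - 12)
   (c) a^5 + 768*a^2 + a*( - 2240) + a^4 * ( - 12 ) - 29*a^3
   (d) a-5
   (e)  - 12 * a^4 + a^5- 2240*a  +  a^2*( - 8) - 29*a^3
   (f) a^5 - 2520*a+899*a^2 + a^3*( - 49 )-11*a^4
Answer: c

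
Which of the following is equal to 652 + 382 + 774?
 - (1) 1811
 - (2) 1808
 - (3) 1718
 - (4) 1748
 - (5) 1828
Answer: 2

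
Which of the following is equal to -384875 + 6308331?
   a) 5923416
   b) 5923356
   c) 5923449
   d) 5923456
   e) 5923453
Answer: d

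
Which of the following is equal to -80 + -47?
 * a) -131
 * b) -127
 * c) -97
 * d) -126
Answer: b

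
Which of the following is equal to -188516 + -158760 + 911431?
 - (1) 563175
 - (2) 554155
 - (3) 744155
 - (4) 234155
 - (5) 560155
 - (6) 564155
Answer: 6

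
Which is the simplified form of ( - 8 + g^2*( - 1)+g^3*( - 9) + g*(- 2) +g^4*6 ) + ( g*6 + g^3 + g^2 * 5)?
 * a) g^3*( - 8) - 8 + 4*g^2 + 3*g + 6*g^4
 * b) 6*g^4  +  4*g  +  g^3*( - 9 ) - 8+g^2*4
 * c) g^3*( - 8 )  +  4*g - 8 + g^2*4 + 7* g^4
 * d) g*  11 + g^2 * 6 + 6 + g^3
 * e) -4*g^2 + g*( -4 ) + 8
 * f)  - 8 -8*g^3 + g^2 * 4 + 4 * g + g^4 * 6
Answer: f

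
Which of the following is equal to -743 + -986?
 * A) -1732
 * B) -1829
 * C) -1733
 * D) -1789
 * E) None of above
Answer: E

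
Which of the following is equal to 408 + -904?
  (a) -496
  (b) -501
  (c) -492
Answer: a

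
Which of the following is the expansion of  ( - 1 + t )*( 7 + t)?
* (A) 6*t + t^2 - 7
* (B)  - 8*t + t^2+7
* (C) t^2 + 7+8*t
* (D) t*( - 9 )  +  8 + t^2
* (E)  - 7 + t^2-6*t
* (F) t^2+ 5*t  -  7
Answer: A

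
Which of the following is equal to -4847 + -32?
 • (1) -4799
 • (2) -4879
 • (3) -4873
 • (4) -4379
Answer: 2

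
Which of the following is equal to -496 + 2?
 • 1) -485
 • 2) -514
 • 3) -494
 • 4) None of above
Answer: 3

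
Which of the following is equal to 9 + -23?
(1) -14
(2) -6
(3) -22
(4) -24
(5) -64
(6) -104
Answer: 1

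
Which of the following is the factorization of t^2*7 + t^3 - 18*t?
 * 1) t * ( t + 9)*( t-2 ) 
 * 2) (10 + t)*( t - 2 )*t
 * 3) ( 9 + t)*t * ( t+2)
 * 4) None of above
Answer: 1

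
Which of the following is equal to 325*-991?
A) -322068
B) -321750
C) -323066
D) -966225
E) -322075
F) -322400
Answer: E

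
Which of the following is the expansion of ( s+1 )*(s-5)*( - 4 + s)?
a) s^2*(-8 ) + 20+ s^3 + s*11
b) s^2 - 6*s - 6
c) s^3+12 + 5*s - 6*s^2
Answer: a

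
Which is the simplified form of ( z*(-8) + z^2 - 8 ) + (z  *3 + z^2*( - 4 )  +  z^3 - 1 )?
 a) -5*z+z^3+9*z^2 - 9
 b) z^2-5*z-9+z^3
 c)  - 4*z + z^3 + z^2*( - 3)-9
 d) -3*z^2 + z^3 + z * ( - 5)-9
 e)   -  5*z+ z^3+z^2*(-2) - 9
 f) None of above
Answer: d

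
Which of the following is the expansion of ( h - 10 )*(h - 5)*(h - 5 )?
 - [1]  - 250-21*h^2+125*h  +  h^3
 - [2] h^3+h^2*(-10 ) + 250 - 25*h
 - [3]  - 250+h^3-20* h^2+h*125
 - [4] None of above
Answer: 3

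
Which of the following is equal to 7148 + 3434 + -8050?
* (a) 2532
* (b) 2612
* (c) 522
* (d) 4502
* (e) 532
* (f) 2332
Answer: a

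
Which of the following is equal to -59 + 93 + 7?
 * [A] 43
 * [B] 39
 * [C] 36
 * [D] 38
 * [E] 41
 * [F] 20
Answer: E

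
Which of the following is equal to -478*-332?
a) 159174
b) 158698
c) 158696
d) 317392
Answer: c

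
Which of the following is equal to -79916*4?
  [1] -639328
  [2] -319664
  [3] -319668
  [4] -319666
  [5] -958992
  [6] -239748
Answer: 2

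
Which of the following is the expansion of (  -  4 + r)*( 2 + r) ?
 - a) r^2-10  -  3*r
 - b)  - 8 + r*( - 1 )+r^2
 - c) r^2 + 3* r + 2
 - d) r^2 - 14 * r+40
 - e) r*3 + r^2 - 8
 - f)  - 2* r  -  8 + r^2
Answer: f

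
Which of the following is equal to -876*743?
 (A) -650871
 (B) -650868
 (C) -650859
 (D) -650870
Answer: B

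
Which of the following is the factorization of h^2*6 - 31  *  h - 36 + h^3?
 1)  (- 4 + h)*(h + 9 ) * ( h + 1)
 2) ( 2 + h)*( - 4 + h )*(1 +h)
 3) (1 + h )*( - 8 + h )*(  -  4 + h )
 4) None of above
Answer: 1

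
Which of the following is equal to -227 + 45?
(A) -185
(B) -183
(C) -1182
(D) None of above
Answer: D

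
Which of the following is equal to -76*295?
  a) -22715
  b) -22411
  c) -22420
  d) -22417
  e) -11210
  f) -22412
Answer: c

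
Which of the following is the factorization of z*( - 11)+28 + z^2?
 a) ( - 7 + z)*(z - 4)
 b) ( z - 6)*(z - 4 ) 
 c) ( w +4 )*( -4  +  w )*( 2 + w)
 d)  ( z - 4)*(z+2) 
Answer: a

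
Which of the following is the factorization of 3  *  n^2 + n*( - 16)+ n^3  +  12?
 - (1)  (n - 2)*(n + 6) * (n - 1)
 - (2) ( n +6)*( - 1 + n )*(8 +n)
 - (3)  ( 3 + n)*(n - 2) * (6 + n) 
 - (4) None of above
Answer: 1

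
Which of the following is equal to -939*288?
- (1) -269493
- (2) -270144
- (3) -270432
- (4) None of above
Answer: 3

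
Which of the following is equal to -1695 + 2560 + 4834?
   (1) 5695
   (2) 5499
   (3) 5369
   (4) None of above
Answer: 4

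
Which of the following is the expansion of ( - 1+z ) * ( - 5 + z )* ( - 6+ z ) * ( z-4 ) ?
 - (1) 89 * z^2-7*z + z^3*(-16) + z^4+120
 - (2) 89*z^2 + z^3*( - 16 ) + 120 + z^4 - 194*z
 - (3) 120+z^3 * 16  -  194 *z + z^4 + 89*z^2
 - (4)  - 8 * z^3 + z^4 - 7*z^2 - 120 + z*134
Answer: 2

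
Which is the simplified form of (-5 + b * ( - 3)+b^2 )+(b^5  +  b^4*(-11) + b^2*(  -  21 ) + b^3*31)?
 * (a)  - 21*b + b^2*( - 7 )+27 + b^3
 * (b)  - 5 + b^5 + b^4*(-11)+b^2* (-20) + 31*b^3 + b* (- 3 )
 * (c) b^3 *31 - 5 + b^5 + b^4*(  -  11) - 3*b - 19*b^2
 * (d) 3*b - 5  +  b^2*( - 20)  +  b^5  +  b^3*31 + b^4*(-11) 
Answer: b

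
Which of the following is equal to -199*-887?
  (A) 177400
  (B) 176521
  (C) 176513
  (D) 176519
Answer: C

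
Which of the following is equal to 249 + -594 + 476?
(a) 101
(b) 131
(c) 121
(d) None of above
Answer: b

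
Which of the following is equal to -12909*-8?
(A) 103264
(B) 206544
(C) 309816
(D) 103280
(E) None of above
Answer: E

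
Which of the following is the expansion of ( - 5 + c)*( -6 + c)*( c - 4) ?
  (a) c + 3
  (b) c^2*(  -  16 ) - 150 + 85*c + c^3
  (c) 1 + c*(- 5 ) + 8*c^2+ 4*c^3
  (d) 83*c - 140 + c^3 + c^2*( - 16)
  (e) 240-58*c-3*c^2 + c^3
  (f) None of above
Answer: f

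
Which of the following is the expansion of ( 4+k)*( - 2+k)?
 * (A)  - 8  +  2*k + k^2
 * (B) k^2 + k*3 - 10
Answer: A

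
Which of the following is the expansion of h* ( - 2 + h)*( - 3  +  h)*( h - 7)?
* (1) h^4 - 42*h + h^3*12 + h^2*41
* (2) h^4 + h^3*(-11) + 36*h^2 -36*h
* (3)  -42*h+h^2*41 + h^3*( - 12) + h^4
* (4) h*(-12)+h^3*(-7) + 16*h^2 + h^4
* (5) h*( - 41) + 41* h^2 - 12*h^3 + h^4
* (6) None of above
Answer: 3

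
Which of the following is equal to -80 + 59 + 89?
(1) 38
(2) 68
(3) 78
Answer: 2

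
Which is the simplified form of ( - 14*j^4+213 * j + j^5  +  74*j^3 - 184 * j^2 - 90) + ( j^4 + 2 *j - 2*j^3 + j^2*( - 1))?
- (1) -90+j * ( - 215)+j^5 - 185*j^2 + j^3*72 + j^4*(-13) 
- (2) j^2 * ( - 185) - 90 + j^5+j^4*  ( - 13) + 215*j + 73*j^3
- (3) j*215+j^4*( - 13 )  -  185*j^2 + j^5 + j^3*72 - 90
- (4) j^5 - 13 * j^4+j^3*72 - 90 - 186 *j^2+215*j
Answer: 3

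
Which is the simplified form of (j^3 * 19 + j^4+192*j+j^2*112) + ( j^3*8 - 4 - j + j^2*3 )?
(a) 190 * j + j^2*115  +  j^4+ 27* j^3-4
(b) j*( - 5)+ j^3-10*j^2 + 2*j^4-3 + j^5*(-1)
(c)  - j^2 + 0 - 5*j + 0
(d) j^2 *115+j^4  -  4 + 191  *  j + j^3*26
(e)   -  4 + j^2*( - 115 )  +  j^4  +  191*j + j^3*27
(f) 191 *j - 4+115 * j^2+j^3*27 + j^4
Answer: f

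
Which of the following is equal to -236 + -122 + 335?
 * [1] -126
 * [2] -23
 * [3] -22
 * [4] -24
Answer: 2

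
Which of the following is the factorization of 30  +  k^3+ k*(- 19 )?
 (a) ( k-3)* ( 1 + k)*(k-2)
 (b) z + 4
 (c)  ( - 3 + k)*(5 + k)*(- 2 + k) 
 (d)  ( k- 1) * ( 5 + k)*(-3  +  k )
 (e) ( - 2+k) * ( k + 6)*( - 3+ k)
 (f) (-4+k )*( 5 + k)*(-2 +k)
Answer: c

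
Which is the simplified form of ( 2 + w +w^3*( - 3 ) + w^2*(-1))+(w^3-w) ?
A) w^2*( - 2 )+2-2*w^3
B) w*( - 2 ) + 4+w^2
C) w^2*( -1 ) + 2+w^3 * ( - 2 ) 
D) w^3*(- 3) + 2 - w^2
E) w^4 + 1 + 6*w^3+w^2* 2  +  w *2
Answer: C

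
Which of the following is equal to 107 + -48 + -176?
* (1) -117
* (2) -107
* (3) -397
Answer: 1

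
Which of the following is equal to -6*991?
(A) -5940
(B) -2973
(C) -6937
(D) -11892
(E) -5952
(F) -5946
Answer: F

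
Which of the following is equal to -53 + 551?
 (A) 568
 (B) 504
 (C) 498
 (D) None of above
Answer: C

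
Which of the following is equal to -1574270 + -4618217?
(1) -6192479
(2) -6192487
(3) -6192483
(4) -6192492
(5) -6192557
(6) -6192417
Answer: 2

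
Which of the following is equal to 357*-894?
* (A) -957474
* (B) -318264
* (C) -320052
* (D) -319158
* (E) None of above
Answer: D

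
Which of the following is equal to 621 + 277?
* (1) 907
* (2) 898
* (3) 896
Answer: 2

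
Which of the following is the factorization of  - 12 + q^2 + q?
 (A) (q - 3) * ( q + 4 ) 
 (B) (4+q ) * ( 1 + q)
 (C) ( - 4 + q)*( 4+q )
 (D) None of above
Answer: A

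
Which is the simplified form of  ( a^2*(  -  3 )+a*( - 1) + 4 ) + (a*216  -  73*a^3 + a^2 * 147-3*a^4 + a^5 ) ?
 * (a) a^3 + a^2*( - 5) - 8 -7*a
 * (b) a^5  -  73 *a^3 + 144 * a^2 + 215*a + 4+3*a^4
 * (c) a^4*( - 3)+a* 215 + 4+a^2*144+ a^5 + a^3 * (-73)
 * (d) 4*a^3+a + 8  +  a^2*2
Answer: c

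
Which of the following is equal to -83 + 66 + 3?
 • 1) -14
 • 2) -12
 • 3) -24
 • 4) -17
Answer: 1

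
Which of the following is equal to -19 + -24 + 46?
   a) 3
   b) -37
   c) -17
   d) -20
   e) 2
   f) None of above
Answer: a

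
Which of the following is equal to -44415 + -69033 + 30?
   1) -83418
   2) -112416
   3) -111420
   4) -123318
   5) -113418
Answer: 5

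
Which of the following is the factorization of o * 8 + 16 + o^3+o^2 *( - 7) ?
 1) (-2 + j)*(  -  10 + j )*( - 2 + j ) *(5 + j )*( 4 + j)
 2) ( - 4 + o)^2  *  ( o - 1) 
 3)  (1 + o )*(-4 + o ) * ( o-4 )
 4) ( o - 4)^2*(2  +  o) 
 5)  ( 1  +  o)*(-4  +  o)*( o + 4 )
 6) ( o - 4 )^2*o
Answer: 3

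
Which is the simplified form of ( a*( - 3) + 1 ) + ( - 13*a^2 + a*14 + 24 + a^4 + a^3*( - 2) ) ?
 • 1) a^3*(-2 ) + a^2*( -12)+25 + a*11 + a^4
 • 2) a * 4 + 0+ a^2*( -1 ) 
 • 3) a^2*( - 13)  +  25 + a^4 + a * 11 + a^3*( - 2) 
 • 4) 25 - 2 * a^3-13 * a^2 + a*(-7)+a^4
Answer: 3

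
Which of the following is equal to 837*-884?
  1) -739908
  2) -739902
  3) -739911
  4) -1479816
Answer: 1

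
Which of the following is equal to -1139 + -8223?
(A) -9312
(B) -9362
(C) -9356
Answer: B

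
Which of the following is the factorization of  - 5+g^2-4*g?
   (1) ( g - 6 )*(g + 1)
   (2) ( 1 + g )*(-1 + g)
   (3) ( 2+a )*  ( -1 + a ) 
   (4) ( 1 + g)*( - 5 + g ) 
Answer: 4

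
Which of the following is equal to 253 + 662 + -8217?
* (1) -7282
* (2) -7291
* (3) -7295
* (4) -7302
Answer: 4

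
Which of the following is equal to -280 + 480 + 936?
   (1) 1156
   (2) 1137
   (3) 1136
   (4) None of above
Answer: 3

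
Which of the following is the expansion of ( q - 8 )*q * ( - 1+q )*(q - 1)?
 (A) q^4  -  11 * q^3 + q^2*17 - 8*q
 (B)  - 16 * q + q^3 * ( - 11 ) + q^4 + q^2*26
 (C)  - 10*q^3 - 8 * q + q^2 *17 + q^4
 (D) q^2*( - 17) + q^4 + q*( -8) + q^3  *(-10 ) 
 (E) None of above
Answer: C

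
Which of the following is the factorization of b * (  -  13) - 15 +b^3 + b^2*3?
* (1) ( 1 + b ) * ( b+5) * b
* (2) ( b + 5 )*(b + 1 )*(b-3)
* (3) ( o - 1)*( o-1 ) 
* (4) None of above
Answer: 2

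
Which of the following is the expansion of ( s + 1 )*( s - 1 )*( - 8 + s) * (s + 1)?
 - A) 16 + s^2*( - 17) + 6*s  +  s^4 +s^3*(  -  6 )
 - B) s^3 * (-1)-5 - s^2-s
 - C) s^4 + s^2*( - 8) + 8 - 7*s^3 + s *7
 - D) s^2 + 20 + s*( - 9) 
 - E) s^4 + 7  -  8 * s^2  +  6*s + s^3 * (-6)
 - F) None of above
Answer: F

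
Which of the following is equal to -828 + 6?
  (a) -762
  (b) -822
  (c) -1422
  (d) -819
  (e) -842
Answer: b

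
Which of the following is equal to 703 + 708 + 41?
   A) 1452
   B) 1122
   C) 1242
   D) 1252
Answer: A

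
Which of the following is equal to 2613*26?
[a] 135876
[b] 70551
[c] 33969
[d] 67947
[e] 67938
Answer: e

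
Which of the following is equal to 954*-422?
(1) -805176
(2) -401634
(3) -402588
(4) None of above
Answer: 3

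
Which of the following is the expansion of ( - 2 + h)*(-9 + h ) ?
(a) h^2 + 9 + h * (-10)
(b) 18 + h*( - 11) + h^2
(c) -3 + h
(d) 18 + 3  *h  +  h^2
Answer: b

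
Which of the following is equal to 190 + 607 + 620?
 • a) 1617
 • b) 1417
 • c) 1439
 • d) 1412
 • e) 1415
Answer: b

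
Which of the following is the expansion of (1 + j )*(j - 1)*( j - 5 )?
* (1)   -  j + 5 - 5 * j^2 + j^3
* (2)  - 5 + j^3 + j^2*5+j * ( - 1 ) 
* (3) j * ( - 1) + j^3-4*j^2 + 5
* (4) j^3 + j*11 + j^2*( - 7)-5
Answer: 1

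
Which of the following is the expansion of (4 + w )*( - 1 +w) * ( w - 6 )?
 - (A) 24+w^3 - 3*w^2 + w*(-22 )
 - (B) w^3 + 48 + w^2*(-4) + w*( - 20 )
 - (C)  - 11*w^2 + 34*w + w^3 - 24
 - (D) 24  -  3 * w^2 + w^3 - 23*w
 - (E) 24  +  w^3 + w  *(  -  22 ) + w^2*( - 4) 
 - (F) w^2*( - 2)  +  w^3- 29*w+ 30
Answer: A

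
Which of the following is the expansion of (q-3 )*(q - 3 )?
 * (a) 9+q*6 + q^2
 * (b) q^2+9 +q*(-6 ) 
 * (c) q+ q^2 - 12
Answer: b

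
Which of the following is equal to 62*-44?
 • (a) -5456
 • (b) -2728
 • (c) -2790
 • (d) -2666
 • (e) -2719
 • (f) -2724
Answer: b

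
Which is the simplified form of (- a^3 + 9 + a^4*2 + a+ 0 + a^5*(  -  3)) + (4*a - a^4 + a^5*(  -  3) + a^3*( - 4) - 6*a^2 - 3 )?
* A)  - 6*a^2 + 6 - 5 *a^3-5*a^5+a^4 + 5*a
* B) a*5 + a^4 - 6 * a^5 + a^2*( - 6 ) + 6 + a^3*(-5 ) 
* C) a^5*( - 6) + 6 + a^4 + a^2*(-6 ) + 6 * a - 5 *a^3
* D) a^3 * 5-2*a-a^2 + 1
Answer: B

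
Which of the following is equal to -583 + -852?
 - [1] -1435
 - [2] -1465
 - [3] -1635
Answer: 1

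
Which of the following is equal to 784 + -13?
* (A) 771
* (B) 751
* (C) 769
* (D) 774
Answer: A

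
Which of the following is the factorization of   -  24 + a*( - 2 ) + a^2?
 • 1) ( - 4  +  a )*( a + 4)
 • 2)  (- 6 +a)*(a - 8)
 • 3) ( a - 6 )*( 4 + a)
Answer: 3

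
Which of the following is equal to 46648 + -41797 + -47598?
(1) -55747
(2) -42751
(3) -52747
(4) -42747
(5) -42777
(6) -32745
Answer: 4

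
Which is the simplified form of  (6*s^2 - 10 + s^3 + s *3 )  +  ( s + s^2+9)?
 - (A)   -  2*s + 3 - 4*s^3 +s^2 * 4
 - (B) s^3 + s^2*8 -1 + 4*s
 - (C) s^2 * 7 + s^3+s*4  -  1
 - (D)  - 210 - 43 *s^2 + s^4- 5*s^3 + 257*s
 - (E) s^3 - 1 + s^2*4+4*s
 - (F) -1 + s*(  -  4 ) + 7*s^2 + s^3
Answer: C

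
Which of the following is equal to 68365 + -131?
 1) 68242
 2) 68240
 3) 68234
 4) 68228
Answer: 3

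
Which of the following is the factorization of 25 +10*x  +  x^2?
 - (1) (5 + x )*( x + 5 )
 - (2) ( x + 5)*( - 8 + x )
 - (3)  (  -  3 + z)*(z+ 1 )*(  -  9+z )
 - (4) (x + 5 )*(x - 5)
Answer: 1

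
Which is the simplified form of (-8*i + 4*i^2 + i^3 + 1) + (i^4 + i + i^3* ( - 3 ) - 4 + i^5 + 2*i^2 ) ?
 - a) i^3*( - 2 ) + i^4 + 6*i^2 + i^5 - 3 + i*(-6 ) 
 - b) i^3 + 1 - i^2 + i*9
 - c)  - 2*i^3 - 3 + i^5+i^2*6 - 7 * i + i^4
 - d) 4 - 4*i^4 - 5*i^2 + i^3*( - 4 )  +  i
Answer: c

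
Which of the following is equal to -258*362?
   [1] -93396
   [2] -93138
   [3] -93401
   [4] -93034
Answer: 1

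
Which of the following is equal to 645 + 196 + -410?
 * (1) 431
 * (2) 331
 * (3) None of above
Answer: 1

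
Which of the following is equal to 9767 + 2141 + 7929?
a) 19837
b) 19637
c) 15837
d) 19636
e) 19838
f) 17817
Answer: a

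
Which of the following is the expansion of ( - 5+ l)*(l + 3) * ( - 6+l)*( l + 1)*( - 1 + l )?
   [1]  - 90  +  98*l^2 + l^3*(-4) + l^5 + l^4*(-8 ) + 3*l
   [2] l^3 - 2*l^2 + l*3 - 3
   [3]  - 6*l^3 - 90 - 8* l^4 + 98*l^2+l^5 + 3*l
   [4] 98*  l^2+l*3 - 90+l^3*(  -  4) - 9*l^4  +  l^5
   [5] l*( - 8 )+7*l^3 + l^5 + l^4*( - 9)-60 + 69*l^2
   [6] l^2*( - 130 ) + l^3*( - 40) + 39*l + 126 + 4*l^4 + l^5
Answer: 1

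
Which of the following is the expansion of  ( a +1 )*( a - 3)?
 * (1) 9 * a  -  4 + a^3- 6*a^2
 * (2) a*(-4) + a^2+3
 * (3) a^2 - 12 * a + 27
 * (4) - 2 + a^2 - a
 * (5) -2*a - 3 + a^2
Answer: 5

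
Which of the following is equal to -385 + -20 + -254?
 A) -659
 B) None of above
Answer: A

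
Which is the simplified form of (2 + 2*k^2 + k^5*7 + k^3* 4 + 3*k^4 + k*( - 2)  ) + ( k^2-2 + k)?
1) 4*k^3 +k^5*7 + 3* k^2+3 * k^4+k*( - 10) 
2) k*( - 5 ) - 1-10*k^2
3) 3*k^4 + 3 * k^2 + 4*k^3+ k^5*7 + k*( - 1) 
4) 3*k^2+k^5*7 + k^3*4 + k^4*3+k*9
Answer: 3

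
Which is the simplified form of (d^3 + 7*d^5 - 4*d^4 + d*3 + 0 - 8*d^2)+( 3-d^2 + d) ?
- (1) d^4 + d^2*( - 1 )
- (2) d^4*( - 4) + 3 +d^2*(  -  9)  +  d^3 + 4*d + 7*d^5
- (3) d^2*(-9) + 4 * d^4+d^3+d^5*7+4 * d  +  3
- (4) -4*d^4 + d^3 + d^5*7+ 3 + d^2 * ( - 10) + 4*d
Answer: 2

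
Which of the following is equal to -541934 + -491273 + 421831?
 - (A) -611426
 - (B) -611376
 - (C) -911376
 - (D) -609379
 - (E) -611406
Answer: B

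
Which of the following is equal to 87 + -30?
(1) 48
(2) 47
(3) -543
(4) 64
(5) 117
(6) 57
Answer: 6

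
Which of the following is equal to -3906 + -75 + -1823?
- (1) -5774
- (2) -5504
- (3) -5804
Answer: 3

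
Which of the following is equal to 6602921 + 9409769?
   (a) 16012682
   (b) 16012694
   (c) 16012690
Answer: c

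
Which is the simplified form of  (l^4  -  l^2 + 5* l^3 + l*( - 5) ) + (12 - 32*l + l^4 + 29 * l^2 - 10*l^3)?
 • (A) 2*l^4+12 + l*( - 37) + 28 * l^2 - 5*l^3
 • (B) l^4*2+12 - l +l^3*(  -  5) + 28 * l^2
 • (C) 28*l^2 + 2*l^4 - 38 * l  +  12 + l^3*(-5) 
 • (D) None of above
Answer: A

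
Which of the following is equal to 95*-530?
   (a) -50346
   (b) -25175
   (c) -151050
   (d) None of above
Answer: d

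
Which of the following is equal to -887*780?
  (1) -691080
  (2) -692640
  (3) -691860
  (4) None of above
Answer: 3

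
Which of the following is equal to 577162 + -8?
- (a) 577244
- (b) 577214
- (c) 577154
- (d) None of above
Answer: c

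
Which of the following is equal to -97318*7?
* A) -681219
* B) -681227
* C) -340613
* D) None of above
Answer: D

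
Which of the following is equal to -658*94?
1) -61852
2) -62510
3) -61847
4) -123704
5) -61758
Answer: 1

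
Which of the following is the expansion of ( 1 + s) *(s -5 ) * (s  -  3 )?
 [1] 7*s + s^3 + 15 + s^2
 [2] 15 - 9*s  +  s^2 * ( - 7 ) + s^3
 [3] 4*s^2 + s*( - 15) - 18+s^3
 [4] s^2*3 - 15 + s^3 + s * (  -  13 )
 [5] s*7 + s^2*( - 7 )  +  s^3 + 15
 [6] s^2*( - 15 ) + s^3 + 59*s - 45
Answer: 5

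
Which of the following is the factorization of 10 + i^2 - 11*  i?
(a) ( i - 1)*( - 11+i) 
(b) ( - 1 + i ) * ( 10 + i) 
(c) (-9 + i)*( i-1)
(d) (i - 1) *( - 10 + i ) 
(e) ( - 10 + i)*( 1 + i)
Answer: d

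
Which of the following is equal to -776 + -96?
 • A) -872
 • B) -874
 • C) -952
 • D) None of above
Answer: A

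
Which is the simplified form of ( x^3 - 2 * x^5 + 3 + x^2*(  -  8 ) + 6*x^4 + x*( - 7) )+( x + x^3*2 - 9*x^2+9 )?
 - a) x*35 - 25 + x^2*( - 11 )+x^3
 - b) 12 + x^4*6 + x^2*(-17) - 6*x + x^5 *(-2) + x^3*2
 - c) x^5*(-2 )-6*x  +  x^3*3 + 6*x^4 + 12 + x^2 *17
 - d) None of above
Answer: d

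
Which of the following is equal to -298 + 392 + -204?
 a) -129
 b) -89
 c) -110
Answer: c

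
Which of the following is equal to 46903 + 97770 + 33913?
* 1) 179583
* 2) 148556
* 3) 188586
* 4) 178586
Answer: 4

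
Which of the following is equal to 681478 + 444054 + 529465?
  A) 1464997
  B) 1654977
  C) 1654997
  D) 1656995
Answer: C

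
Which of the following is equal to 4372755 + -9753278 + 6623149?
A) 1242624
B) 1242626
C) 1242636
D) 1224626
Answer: B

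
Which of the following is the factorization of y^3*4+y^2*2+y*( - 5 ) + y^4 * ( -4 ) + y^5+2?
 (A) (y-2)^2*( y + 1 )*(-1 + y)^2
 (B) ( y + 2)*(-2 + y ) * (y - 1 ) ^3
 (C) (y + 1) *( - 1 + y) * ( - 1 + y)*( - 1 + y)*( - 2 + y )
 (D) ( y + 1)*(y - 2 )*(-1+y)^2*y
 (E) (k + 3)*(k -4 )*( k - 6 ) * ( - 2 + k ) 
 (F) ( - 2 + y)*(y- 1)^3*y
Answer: C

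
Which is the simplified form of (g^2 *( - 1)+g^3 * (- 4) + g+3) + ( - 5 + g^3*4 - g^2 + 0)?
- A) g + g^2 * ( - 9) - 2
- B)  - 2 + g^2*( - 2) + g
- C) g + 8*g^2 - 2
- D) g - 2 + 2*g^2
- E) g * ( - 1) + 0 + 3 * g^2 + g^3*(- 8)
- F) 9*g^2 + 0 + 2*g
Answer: B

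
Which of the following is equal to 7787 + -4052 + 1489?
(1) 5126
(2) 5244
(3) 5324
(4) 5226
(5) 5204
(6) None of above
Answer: 6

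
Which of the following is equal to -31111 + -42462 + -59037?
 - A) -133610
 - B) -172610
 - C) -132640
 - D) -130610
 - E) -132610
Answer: E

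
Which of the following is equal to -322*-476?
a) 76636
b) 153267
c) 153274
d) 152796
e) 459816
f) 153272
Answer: f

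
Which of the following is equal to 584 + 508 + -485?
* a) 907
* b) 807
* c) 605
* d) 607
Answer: d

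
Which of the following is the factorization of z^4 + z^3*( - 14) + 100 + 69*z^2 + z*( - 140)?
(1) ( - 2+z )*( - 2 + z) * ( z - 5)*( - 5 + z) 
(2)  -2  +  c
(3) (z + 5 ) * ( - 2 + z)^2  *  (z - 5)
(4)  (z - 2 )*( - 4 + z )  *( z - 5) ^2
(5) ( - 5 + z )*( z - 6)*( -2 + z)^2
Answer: 1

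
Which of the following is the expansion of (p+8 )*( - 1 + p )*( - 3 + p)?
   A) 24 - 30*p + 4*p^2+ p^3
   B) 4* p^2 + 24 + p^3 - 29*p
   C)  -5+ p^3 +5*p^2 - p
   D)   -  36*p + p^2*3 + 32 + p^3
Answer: B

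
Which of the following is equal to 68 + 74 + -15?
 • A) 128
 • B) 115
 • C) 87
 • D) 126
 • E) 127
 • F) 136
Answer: E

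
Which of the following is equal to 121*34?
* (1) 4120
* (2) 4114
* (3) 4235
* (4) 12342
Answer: 2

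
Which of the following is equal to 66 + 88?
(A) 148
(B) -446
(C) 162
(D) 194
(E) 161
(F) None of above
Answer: F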